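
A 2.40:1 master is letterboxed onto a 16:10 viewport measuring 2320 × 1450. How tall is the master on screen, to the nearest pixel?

967 px

Since 2.400 > 1.600, the master is width-limited.
The master is 2320 / 2.400 ≈ 966.67 px tall.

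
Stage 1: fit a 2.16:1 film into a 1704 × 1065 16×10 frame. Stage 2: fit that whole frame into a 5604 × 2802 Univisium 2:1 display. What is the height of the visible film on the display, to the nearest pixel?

2076 px

First fit — 2.16:1 into 1704×1065 spans the width: 1704.00 × 788.89.
16×10 in 5604×2802: fills the height, so the intermediate becomes 4483.20 × 2802.00 — a scale of ×2.6310.
So the film's height is 788.89 × 2.6310 ≈ 2075.56.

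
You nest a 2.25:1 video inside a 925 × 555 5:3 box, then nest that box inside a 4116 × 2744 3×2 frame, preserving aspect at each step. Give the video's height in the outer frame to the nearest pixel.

First fit — 2.25:1 into 925×555 spans the width: 925.00 × 411.11.
Second fit — the 5:3 canvas into 4116×2744 spans the width: 4116.00 × 2469.60 (×4.4497 from 925×555).
Applying the same ×4.4497: 411.11 → 1829.33.

1829 px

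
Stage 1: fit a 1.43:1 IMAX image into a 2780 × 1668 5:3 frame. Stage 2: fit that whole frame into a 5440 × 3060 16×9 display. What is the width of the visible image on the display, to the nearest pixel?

4376 px

Inside the 2780×1668 canvas the image is height-limited at 2385.24 × 1668.00.
The 5:3 canvas is height-limited in 5440×3060, giving 5100.00 × 3060.00; scale factor 1.8345.
So the image's width is 2385.24 × 1.8345 ≈ 4375.80.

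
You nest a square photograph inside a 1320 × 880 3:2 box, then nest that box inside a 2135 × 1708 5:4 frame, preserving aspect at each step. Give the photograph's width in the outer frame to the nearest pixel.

1423 px

square in 1320×880: fills the height, so the photograph is 880.00 × 880.00.
3:2 in 2135×1708: fills the width, so the intermediate becomes 2135.00 × 1423.33 — a scale of ×1.6174.
The photograph scales with it: width 880.00 × 1.6174 ≈ 1423.33.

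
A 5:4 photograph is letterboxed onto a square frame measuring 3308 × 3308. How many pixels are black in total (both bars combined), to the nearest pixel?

2188573 pixels

5:4 is wider than square, so it spans the full width.
The photograph is 3308 × 4/5 ≈ 2646.4000 px tall.
3308 − 2646.4000 = 661.6000 px of bars.
That's 661.6000 × 3308 ≈ 2188573 black pixels.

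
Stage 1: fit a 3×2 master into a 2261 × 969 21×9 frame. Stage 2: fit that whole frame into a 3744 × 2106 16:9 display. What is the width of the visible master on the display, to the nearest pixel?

2407 px

Inside the 2261×969 canvas the master is height-limited at 1453.50 × 969.00.
Second fit — the 21×9 canvas into 3744×2106 spans the width: 3744.00 × 1604.57 (×1.6559 from 2261×969).
So the master's width is 1453.50 × 1.6559 ≈ 2406.86.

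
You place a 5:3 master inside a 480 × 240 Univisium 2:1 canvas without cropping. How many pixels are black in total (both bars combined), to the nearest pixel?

5:3 is narrower than Univisium 2:1, so it spans the full height.
That makes the image 400.0000 px wide (240 × 5/3).
Leftover width: 480 − 400.0000 = 80.0000 px.
Bar area = 80.0000 × 240 ≈ 19200 px.

19200 pixels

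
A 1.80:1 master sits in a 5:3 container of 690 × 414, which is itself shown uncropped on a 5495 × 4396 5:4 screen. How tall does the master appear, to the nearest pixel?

First fit — 1.80:1 into 690×414 spans the width: 690.00 × 383.33.
5:3 in 5495×4396: fills the width, so the intermediate becomes 5495.00 × 3297.00 — a scale of ×7.9638.
The master scales with it: height 383.33 × 7.9638 ≈ 3052.78.

3053 px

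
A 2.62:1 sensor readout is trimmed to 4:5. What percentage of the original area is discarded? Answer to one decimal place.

69.5%

Going from 2.62:1 to 4:5 means cutting width while keeping height.
Area ratio = (0.800)/(2.620) = 30.53%; the remaining 69.47% is cropped out.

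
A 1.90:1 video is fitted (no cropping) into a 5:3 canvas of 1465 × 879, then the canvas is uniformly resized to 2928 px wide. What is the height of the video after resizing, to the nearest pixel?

At 1465×879 the video is width-limited, so height = 1465 / 1.900 ≈ 771.05 px.
Scaling 1465 → 2928 is ×1.9986, so the height becomes 771.05 × 1.9986 ≈ 1541.05 px.

1541 px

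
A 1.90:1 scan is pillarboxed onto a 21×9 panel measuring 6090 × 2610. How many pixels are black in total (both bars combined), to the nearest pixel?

1.90:1 (1.900) < 21×9 (2.333), so the scan fills the height.
The scan is 2610 × 1.900 ≈ 4959.0000 px wide.
Leftover width: 6090 − 4959.0000 = 1131.0000 px.
Across the 2610-px span: 1131.0000 × 2610 ≈ 2951910 px.

2951910 pixels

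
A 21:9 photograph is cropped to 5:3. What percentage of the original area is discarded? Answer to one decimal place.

28.6%

Going from 21:9 to 5:3 means cutting width while keeping height.
Area ratio = (1.667)/(2.333) = 71.43%; the remaining 28.57% is cropped out.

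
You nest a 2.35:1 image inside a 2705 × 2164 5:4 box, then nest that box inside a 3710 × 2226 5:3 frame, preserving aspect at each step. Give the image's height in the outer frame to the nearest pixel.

1184 px

Inside the 2705×2164 canvas the image is width-limited at 2705.00 × 1151.06.
The 5:4 canvas is height-limited in 3710×2226, giving 2782.50 × 2226.00; scale factor 1.0287.
So the image's height is 1151.06 × 1.0287 ≈ 1184.04.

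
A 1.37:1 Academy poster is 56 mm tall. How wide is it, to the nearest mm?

56 × 1.370 = 76.72.

77 mm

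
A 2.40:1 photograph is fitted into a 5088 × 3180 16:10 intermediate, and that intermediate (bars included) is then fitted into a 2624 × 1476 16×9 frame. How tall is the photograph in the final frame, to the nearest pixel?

Inside the 5088×3180 canvas the photograph is width-limited at 5088.00 × 2120.00.
Second fit — the 16:10 canvas into 2624×1476 spans the height: 2361.60 × 1476.00 (×0.4642 from 5088×3180).
The photograph scales with it: height 2120.00 × 0.4642 ≈ 984.00.

984 px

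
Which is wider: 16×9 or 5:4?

16×9

16×9 = 1.778 and 5:4 = 1.25; 1.778 > 1.25.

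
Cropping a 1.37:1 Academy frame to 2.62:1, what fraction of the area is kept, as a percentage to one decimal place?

52.3%

The width stays; only height is cut (since 2.62:1 is wider than 1.37:1 Academy).
Area ratio = (1.370)/(2.620) = 52.29% retained.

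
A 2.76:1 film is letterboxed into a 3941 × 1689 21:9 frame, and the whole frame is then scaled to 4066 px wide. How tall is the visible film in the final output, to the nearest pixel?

At 3941×1689 the film is width-limited, so height = 3941 / 2.760 ≈ 1427.90 px.
Resizing to 4066 px wide multiplies everything by 1.0317: 1427.90 → 1473.19 px.

1473 px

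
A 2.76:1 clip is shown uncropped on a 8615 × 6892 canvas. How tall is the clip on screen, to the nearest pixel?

3121 px

2.76:1 (2.760) > 5:4 (1.250), so the clip fills the width.
The clip is 8615 / 2.760 ≈ 3121.38 px tall.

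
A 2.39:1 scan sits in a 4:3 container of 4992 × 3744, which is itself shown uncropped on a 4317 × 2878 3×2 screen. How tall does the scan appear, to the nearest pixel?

2.39:1 in 4992×3744: fills the width, so the scan is 4992.00 × 2088.70.
Second fit — the 4:3 canvas into 4317×2878 spans the height: 3837.33 × 2878.00 (×0.7687 from 4992×3744).
The scan scales with it: height 2088.70 × 0.7687 ≈ 1605.58.

1606 px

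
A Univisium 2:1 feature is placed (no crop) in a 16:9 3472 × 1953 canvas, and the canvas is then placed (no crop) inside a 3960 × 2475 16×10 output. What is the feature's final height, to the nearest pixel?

1980 px

Univisium 2:1 in 3472×1953: fills the width, so the feature is 3472.00 × 1736.00.
Second fit — the 16:9 canvas into 3960×2475 spans the width: 3960.00 × 2227.50 (×1.1406 from 3472×1953).
The feature scales with it: height 1736.00 × 1.1406 ≈ 1980.00.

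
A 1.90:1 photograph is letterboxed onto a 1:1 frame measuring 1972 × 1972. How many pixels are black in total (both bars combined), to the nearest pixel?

1842056 pixels

1.90:1 (1.900) > 1:1 (1.000), so the photograph fills the width.
That makes the image 1037.8947 px tall (1972 / 1.900).
Black = 1972 − 1037.8947 = 934.1053 px.
That's 934.1053 × 1972 ≈ 1842056 black pixels.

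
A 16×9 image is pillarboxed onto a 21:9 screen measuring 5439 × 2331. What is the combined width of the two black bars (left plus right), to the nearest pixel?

1295 px

16×9 (1.778) < 21:9 (2.333), so the image fills the height.
Content width = 2331 × 16/9 ≈ 4144.00 px.
5439 − 4144.00 = 1295.00 px of bars.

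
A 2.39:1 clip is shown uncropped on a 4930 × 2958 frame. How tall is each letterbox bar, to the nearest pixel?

Since 2.390 > 1.667, the clip is width-limited.
Content height = 4930 / 2.390 ≈ 2062.76 px.
2958 − 2062.76 = 895.24 px of bars (447.62 each).

448 px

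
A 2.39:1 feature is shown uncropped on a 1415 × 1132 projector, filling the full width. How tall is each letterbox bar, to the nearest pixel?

270 px

The feature is 1415 / 2.390 ≈ 592.05 px tall.
1132 − 592.05 = 539.95 px of bars (269.97 each).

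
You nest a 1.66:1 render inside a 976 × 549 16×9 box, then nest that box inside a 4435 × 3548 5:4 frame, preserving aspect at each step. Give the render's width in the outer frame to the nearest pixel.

1.66:1 in 976×549: fills the height, so the render is 911.34 × 549.00.
Second fit — the 16×9 canvas into 4435×3548 spans the width: 4435.00 × 2494.69 (×4.5441 from 976×549).
The render scales with it: width 911.34 × 4.5441 ≈ 4141.18.

4141 px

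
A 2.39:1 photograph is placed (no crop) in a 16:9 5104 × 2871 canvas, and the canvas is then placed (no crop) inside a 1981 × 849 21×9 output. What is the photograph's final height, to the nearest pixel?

632 px

First fit — 2.39:1 into 5104×2871 spans the width: 5104.00 × 2135.56.
The 16:9 canvas is height-limited in 1981×849, giving 1509.33 × 849.00; scale factor 0.2957.
Applying the same ×0.2957: 2135.56 → 631.52.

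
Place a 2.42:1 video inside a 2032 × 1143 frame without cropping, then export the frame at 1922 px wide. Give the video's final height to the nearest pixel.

Fitted into 2032×1143, the video spans the width; its height is 2032 / 2.420 ≈ 839.67 px.
Resizing to 1922 px wide multiplies everything by 0.9459: 839.67 → 794.21 px.

794 px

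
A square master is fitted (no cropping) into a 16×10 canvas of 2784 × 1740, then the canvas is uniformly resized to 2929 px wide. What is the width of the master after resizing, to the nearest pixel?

Fitted into 2784×1740, the master spans the height; its width is 1740 × 1/1 ≈ 1740.00 px.
Scaling 2784 → 2929 is ×1.0521, so the width becomes 1740.00 × 1.0521 ≈ 1830.62 px.

1831 px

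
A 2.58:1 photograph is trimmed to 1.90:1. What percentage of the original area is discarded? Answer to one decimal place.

1.90:1 is narrower than 2.58:1, so the crop keeps the full height and trims the width.
Fraction kept = (1.900)/(2.580) ≈ 73.64%, so 26.36% is lost.

26.4%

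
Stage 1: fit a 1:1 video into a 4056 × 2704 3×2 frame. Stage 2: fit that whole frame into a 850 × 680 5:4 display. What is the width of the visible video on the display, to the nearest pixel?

567 px

Inside the 4056×2704 canvas the video is height-limited at 2704.00 × 2704.00.
The 3×2 canvas is width-limited in 850×680, giving 850.00 × 566.67; scale factor 0.2096.
The video scales with it: width 2704.00 × 0.2096 ≈ 566.67.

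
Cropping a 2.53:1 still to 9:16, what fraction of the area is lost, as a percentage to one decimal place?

9:16 is narrower than 2.53:1, so the crop keeps the full height and trims the width.
(0.562)/(2.530) ≈ 0.222 of the area survives, leaving 77.77% discarded.

77.8%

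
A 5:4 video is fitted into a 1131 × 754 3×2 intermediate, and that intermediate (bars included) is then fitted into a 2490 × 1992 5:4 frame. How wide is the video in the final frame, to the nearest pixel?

2075 px

5:4 in 1131×754: fills the height, so the video is 942.50 × 754.00.
3×2 in 2490×1992: fills the width, so the intermediate becomes 2490.00 × 1660.00 — a scale of ×2.2016.
So the video's width is 942.50 × 2.2016 ≈ 2075.00.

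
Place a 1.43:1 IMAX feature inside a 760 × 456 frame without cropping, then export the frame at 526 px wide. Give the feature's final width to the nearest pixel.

451 px

Fitted into 760×456, the feature spans the height; its width is 456 × 1.430 ≈ 652.08 px.
Resizing to 526 px wide multiplies everything by 0.6921: 652.08 → 451.31 px.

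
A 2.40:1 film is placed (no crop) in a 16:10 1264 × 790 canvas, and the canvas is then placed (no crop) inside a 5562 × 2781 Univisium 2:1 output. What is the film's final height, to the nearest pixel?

1854 px

2.40:1 in 1264×790: fills the width, so the film is 1264.00 × 526.67.
The 16:10 canvas is height-limited in 5562×2781, giving 4449.60 × 2781.00; scale factor 3.5203.
The film scales with it: height 526.67 × 3.5203 ≈ 1854.00.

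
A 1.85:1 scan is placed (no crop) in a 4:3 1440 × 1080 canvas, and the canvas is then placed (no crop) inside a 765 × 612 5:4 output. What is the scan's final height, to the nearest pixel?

414 px

1.85:1 in 1440×1080: fills the width, so the scan is 1440.00 × 778.38.
The 4:3 canvas is width-limited in 765×612, giving 765.00 × 573.75; scale factor 0.5312.
Applying the same ×0.5312: 778.38 → 413.51.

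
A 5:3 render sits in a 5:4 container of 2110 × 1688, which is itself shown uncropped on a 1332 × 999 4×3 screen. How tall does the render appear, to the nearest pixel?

749 px

Inside the 2110×1688 canvas the render is width-limited at 2110.00 × 1266.00.
The 5:4 canvas is height-limited in 1332×999, giving 1248.75 × 999.00; scale factor 0.5918.
Applying the same ×0.5918: 1266.00 → 749.25.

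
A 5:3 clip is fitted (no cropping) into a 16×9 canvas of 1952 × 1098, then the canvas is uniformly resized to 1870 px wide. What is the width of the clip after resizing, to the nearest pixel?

At 1952×1098 the clip is height-limited, so width = 1098 × 5/3 ≈ 1830.00 px.
Scaling 1952 → 1870 is ×0.9580, so the width becomes 1830.00 × 0.9580 ≈ 1753.12 px.

1753 px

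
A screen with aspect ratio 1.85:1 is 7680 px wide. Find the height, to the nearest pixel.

At 1.85:1, 7680 / 1.850 ≈ 4151.35.

4151 px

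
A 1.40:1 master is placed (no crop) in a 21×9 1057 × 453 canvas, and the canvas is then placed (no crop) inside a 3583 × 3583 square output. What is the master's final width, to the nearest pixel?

1.40:1 in 1057×453: fills the height, so the master is 634.20 × 453.00.
Second fit — the 21×9 canvas into 3583×3583 spans the width: 3583.00 × 1535.57 (×3.3898 from 1057×453).
So the master's width is 634.20 × 3.3898 ≈ 2149.80.

2150 px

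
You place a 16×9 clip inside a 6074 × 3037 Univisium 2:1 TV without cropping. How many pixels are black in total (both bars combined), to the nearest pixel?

16×9 is narrower than Univisium 2:1, so it spans the full height.
The clip is 3037 × 16/9 ≈ 5399.1111 px wide.
Leftover width: 6074 − 5399.1111 = 674.8889 px.
Across the 3037-px span: 674.8889 × 3037 ≈ 2049638 px.

2049638 pixels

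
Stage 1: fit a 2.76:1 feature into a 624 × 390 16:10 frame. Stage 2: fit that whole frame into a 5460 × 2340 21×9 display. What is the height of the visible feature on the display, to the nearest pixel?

Inside the 624×390 canvas the feature is width-limited at 624.00 × 226.09.
The 16:10 canvas is height-limited in 5460×2340, giving 3744.00 × 2340.00; scale factor 6.0000.
The feature scales with it: height 226.09 × 6.0000 ≈ 1356.52.

1357 px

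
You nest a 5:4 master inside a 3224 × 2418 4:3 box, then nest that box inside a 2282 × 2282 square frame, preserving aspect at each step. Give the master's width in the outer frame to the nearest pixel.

2139 px

First fit — 5:4 into 3224×2418 spans the height: 3022.50 × 2418.00.
The 4:3 canvas is width-limited in 2282×2282, giving 2282.00 × 1711.50; scale factor 0.7078.
So the master's width is 3022.50 × 0.7078 ≈ 2139.38.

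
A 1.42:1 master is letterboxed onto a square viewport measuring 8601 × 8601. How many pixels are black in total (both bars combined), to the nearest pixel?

1.42:1 (1.420) > square (1.000), so the master fills the width.
Content height = 8601 / 1.420 ≈ 6057.0423 px.
Black = 8601 − 6057.0423 = 2543.9577 px.
That's 2543.9577 × 8601 ≈ 21880581 black pixels.

21880581 pixels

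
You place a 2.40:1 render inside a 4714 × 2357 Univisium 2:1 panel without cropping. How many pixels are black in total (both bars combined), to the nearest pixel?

1851816 pixels

2.40:1 is wider than Univisium 2:1, so it spans the full width.
The render is 4714 / 2.400 ≈ 1964.1667 px tall.
Black = 2357 − 1964.1667 = 392.8333 px.
Bar area = 392.8333 × 4714 ≈ 1851816 px.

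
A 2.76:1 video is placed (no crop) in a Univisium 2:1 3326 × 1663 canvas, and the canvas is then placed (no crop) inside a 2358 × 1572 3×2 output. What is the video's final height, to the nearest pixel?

First fit — 2.76:1 into 3326×1663 spans the width: 3326.00 × 1205.07.
Univisium 2:1 in 2358×1572: fills the width, so the intermediate becomes 2358.00 × 1179.00 — a scale of ×0.7090.
Applying the same ×0.7090: 1205.07 → 854.35.

854 px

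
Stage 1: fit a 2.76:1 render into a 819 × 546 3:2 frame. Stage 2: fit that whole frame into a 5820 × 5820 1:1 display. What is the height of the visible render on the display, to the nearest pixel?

Inside the 819×546 canvas the render is width-limited at 819.00 × 296.74.
The 3:2 canvas is width-limited in 5820×5820, giving 5820.00 × 3880.00; scale factor 7.1062.
So the render's height is 296.74 × 7.1062 ≈ 2108.70.

2109 px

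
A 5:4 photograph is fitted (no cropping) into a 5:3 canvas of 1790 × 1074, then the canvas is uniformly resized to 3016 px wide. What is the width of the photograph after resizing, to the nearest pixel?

Fitted into 1790×1074, the photograph spans the height; its width is 1074 × 5/4 ≈ 1342.50 px.
The frame scales by 3016/1790 = 1.6849; 1342.50 × 1.6849 ≈ 2262.00 px.

2262 px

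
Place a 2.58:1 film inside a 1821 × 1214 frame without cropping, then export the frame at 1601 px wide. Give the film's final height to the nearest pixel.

621 px

Fitted into 1821×1214, the film spans the width; its height is 1821 / 2.580 ≈ 705.81 px.
Scaling 1821 → 1601 is ×0.8792, so the height becomes 705.81 × 0.8792 ≈ 620.54 px.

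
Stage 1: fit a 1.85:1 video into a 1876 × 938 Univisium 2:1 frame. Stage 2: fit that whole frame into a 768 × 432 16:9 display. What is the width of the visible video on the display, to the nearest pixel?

1.85:1 in 1876×938: fills the height, so the video is 1735.30 × 938.00.
Univisium 2:1 in 768×432: fills the width, so the intermediate becomes 768.00 × 384.00 — a scale of ×0.4094.
The video scales with it: width 1735.30 × 0.4094 ≈ 710.40.

710 px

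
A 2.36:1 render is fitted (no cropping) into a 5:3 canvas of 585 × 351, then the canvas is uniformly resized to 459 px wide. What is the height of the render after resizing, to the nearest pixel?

In the 585×351 frame the render fills the width: height = 585 / 2.360 ≈ 247.88 px.
Resizing to 459 px wide multiplies everything by 0.7846: 247.88 → 194.49 px.

194 px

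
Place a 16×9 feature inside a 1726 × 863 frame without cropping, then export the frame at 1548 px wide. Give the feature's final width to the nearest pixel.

In the 1726×863 frame the feature fills the height: width = 863 × 16/9 ≈ 1534.22 px.
The frame scales by 1548/1726 = 0.8969; 1534.22 × 0.8969 ≈ 1376.00 px.

1376 px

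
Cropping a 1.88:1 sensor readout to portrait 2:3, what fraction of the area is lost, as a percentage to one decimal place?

Going from 1.88:1 to portrait 2:3 means cutting width while keeping height.
Fraction kept = (0.667)/(1.880) ≈ 35.46%, so 64.54% is lost.

64.5%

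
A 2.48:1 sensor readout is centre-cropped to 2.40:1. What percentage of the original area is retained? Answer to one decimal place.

96.8%

2.40:1 is narrower than 2.48:1, so the crop keeps the full height and trims the width.
Area ratio = (2.400)/(2.480) = 96.77% retained.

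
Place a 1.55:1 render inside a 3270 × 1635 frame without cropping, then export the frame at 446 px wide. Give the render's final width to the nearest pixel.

346 px

In the 3270×1635 frame the render fills the height: width = 1635 × 1.550 ≈ 2534.25 px.
Scaling 3270 → 446 is ×0.1364, so the width becomes 2534.25 × 0.1364 ≈ 345.65 px.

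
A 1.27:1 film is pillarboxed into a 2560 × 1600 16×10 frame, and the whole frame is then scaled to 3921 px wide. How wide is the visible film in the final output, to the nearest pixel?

3112 px

At 2560×1600 the film is height-limited, so width = 1600 × 1.270 ≈ 2032.00 px.
Resizing to 3921 px wide multiplies everything by 1.5316: 2032.00 → 3112.29 px.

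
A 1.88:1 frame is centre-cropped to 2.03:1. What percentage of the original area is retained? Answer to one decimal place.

92.6%

2.03:1 is wider than 1.88:1, so the crop keeps the full width and trims the height.
(1.880)/(2.030) ≈ 0.926 of the area survives.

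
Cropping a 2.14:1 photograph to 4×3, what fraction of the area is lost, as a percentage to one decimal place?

Going from 2.14:1 to 4×3 means cutting width while keeping height.
Area ratio = (1.333)/(2.140) = 62.31%; the remaining 37.69% is cropped out.

37.7%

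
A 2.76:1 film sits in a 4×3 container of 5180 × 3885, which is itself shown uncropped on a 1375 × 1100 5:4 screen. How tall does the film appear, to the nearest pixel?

First fit — 2.76:1 into 5180×3885 spans the width: 5180.00 × 1876.81.
The 4×3 canvas is width-limited in 1375×1100, giving 1375.00 × 1031.25; scale factor 0.2654.
So the film's height is 1876.81 × 0.2654 ≈ 498.19.

498 px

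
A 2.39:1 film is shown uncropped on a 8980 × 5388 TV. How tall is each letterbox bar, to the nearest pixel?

Since 2.390 > 1.667, the film is width-limited.
That makes the image 3757.32 px tall (8980 / 2.390).
Leftover height: 5388 − 3757.32 = 1630.68 px → 815.34 each side.

815 px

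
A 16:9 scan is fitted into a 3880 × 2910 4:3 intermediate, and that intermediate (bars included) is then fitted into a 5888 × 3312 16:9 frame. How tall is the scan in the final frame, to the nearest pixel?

16:9 in 3880×2910: fills the width, so the scan is 3880.00 × 2182.50.
4:3 in 5888×3312: fills the height, so the intermediate becomes 4416.00 × 3312.00 — a scale of ×1.1381.
So the scan's height is 2182.50 × 1.1381 ≈ 2484.00.

2484 px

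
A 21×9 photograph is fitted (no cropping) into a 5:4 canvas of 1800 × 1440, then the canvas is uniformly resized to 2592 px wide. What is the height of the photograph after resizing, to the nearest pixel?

1111 px

In the 1800×1440 frame the photograph fills the width: height = 1800 × 9/21 ≈ 771.43 px.
Resizing to 2592 px wide multiplies everything by 1.4400: 771.43 → 1110.86 px.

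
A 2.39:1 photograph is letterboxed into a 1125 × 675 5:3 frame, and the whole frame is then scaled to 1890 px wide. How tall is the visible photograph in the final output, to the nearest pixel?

791 px

In the 1125×675 frame the photograph fills the width: height = 1125 / 2.390 ≈ 470.71 px.
Scaling 1125 → 1890 is ×1.6800, so the height becomes 470.71 × 1.6800 ≈ 790.79 px.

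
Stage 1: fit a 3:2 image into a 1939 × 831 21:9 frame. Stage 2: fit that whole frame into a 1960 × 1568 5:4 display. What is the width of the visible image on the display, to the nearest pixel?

1260 px

3:2 in 1939×831: fills the height, so the image is 1246.50 × 831.00.
21:9 in 1960×1568: fills the width, so the intermediate becomes 1960.00 × 840.00 — a scale of ×1.0108.
So the image's width is 1246.50 × 1.0108 ≈ 1260.00.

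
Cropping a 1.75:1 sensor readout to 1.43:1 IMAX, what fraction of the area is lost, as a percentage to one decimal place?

18.3%

The height stays; only width is cut (since 1.43:1 IMAX is narrower than 1.75:1).
Area ratio = (1.430)/(1.750) = 81.71%; the remaining 18.29% is cropped out.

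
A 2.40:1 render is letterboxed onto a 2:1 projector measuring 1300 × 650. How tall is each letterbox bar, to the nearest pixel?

2.40:1 (2.400) > 2:1 (2.000), so the render fills the width.
The render is 1300 / 2.400 ≈ 541.67 px tall.
Black = 650 − 541.67 = 108.33 px, or 54.17 per bar.

54 px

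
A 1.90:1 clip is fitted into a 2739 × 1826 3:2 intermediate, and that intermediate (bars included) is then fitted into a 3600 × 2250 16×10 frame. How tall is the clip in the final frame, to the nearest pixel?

Inside the 2739×1826 canvas the clip is width-limited at 2739.00 × 1441.58.
The 3:2 canvas is height-limited in 3600×2250, giving 3375.00 × 2250.00; scale factor 1.2322.
So the clip's height is 1441.58 × 1.2322 ≈ 1776.32.

1776 px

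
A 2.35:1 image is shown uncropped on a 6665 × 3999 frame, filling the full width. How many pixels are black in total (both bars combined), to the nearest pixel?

7750261 pixels

Content height = 6665 / 2.350 ≈ 2836.1702 px.
Black = 3999 − 2836.1702 = 1162.8298 px.
Across the 6665-px span: 1162.8298 × 6665 ≈ 7750261 px.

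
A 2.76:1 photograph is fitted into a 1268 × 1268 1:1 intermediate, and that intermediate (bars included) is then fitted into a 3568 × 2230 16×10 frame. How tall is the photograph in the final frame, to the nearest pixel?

2.76:1 in 1268×1268: fills the width, so the photograph is 1268.00 × 459.42.
The 1:1 canvas is height-limited in 3568×2230, giving 2230.00 × 2230.00; scale factor 1.7587.
The photograph scales with it: height 459.42 × 1.7587 ≈ 807.97.

808 px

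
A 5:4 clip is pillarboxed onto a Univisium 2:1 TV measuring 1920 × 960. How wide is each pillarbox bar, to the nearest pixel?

5:4 is narrower than Univisium 2:1, so it spans the full height.
The clip is 960 × 5/4 ≈ 1200.00 px wide.
Black = 1920 − 1200.00 = 720.00 px, or 360.00 per bar.

360 px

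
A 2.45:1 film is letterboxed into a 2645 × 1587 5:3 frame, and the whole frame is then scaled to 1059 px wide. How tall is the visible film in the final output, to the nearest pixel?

432 px

In the 2645×1587 frame the film fills the width: height = 2645 / 2.450 ≈ 1079.59 px.
Resizing to 1059 px wide multiplies everything by 0.4004: 1079.59 → 432.24 px.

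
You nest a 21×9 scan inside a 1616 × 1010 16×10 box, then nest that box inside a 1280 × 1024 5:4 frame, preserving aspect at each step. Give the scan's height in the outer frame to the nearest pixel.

First fit — 21×9 into 1616×1010 spans the width: 1616.00 × 692.57.
Second fit — the 16×10 canvas into 1280×1024 spans the width: 1280.00 × 800.00 (×0.7921 from 1616×1010).
The scan scales with it: height 692.57 × 0.7921 ≈ 548.57.

549 px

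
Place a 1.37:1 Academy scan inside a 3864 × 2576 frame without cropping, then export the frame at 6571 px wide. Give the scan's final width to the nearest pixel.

6002 px

Fitted into 3864×2576, the scan spans the height; its width is 2576 × 1.370 ≈ 3529.12 px.
Scaling 3864 → 6571 is ×1.7006, so the width becomes 3529.12 × 1.7006 ≈ 6001.51 px.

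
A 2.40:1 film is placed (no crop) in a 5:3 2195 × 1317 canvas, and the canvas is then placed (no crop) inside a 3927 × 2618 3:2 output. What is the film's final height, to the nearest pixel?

1636 px

Inside the 2195×1317 canvas the film is width-limited at 2195.00 × 914.58.
5:3 in 3927×2618: fills the width, so the intermediate becomes 3927.00 × 2356.20 — a scale of ×1.7891.
The film scales with it: height 914.58 × 1.7891 ≈ 1636.25.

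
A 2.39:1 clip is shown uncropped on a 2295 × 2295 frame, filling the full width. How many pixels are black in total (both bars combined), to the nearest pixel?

Content height = 2295 / 2.390 ≈ 960.2510 px.
Leftover height: 2295 − 960.2510 = 1334.7490 px.
Bar area = 1334.7490 × 2295 ≈ 3063249 px.

3063249 pixels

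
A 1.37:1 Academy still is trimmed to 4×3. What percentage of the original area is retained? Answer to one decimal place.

Going from 1.37:1 Academy to 4×3 means cutting width while keeping height.
(1.333)/(1.370) ≈ 0.973 of the area survives.

97.3%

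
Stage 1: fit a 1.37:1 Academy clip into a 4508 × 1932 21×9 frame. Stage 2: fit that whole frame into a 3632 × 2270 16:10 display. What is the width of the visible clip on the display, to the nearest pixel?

Inside the 4508×1932 canvas the clip is height-limited at 2646.84 × 1932.00.
Second fit — the 21×9 canvas into 3632×2270 spans the width: 3632.00 × 1556.57 (×0.8057 from 4508×1932).
So the clip's width is 2646.84 × 0.8057 ≈ 2132.50.

2133 px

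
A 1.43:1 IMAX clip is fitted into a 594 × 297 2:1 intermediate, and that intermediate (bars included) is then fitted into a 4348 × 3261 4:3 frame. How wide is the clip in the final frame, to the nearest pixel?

3109 px

1.43:1 IMAX in 594×297: fills the height, so the clip is 424.71 × 297.00.
The 2:1 canvas is width-limited in 4348×3261, giving 4348.00 × 2174.00; scale factor 7.3199.
So the clip's width is 424.71 × 7.3199 ≈ 3108.82.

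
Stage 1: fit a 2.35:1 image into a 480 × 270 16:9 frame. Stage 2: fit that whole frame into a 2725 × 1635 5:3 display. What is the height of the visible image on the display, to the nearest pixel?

First fit — 2.35:1 into 480×270 spans the width: 480.00 × 204.26.
16:9 in 2725×1635: fills the width, so the intermediate becomes 2725.00 × 1532.81 — a scale of ×5.6771.
So the image's height is 204.26 × 5.6771 ≈ 1159.57.

1160 px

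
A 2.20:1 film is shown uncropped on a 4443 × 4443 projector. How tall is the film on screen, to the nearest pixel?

2.20:1 (2.200) > square (1.000), so the film fills the width.
Content height = 4443 / 2.200 ≈ 2019.55 px.

2020 px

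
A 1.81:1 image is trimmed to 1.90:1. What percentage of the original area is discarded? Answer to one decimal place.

Going from 1.81:1 to 1.90:1 means cutting height while keeping width.
(1.810)/(1.900) ≈ 0.953 of the area survives, leaving 4.74% discarded.

4.7%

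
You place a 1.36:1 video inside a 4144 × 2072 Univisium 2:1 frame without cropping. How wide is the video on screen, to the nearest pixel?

2818 px

Since 1.360 < 2.000, the video is height-limited.
That makes the image 2817.92 px wide (2072 × 1.360).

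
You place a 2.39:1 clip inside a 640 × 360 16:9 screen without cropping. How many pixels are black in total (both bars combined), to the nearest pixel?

59019 pixels

2.39:1 is wider than 16:9, so it spans the full width.
That makes the image 267.7824 px tall (640 / 2.390).
360 − 267.7824 = 92.2176 px of bars.
Bar area = 92.2176 × 640 ≈ 59019 px.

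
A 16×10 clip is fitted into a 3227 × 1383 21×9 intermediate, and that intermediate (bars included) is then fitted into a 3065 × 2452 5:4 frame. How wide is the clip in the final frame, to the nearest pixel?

2102 px

First fit — 16×10 into 3227×1383 spans the height: 2212.80 × 1383.00.
Second fit — the 21×9 canvas into 3065×2452 spans the width: 3065.00 × 1313.57 (×0.9498 from 3227×1383).
The clip scales with it: width 2212.80 × 0.9498 ≈ 2101.71.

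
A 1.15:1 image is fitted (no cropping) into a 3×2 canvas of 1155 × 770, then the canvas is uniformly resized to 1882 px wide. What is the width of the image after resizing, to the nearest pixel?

At 1155×770 the image is height-limited, so width = 770 × 1.150 ≈ 885.50 px.
Scaling 1155 → 1882 is ×1.6294, so the width becomes 885.50 × 1.6294 ≈ 1442.87 px.

1443 px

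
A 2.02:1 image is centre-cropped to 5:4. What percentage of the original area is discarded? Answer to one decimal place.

38.1%

5:4 is narrower than 2.02:1, so the crop keeps the full height and trims the width.
Fraction kept = (1.250)/(2.020) ≈ 61.88%, so 38.12% is lost.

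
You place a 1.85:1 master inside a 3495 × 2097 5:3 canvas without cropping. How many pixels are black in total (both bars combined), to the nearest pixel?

Since 1.850 > 1.667, the master is width-limited.
Content height = 3495 / 1.850 ≈ 1889.1892 px.
Black = 2097 − 1889.1892 = 207.8108 px.
Across the 3495-px span: 207.8108 × 3495 ≈ 726299 px.

726299 pixels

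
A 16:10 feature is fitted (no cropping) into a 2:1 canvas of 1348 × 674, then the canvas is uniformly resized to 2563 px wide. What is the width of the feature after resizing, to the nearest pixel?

In the 1348×674 frame the feature fills the height: width = 674 × 16/10 ≈ 1078.40 px.
Scaling 1348 → 2563 is ×1.9013, so the width becomes 1078.40 × 1.9013 ≈ 2050.40 px.

2050 px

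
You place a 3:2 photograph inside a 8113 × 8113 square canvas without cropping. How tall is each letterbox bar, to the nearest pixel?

3:2 (1.500) > square (1.000), so the photograph fills the width.
Content height = 8113 × 2/3 ≈ 5408.67 px.
8113 − 5408.67 = 2704.33 px of bars (1352.17 each).

1352 px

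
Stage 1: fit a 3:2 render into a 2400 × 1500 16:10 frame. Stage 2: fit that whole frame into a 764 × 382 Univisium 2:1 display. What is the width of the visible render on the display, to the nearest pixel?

3:2 in 2400×1500: fills the height, so the render is 2250.00 × 1500.00.
The 16:10 canvas is height-limited in 764×382, giving 611.20 × 382.00; scale factor 0.2547.
The render scales with it: width 2250.00 × 0.2547 ≈ 573.00.

573 px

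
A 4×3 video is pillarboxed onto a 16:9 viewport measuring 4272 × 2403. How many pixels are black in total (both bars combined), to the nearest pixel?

2566404 pixels

4×3 is narrower than 16:9, so it spans the full height.
That makes the image 3204.0000 px wide (2403 × 4/3).
Black = 4272 − 3204.0000 = 1068.0000 px.
Across the 2403-px span: 1068.0000 × 2403 ≈ 2566404 px.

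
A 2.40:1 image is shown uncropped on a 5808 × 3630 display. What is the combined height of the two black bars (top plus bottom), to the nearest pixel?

1210 px

2.40:1 (2.400) > 16×10 (1.600), so the image fills the width.
That makes the image 2420.00 px tall (5808 / 2.400).
Black = 3630 − 2420.00 = 1210.00 px.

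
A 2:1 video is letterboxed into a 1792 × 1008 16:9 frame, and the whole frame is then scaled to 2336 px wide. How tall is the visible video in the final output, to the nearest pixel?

1168 px

At 1792×1008 the video is width-limited, so height = 1792 × 1/2 ≈ 896.00 px.
The frame scales by 2336/1792 = 1.3036; 896.00 × 1.3036 ≈ 1168.00 px.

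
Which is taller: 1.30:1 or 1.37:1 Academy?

1.30:1

1.3 and 1.37; 1.37 > 1.3. The smaller width-to-height ratio is the taller frame.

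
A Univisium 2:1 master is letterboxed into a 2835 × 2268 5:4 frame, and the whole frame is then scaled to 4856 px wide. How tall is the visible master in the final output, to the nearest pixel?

2428 px

Fitted into 2835×2268, the master spans the width; its height is 2835 × 1/2 ≈ 1417.50 px.
Scaling 2835 → 4856 is ×1.7129, so the height becomes 1417.50 × 1.7129 ≈ 2428.00 px.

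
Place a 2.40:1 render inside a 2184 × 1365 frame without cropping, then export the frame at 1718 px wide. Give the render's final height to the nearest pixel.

At 2184×1365 the render is width-limited, so height = 2184 / 2.400 ≈ 910.00 px.
Scaling 2184 → 1718 is ×0.7866, so the height becomes 910.00 × 0.7866 ≈ 715.83 px.

716 px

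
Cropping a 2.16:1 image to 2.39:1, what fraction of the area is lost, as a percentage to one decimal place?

2.39:1 is wider than 2.16:1, so the crop keeps the full width and trims the height.
Fraction kept = (2.160)/(2.390) ≈ 90.38%, so 9.62% is lost.

9.6%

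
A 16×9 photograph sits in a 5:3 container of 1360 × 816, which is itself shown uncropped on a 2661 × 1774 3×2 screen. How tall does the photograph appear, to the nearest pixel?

1497 px

Inside the 1360×816 canvas the photograph is width-limited at 1360.00 × 765.00.
The 5:3 canvas is width-limited in 2661×1774, giving 2661.00 × 1596.60; scale factor 1.9566.
Applying the same ×1.9566: 765.00 → 1496.81.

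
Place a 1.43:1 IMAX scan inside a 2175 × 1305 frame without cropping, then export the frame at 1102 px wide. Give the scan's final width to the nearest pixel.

946 px

Fitted into 2175×1305, the scan spans the height; its width is 1305 × 1.430 ≈ 1866.15 px.
Resizing to 1102 px wide multiplies everything by 0.5067: 1866.15 → 945.52 px.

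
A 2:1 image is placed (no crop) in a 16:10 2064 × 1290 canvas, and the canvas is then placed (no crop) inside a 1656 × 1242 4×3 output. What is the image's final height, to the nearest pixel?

828 px

Inside the 2064×1290 canvas the image is width-limited at 2064.00 × 1032.00.
Second fit — the 16:10 canvas into 1656×1242 spans the width: 1656.00 × 1035.00 (×0.8023 from 2064×1290).
So the image's height is 1032.00 × 0.8023 ≈ 828.00.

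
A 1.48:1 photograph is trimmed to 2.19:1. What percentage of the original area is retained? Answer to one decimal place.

Going from 1.48:1 to 2.19:1 means cutting height while keeping width.
Area ratio = (1.480)/(2.190) = 67.58% retained.

67.6%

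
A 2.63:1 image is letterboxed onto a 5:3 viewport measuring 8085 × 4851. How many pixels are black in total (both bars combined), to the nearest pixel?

14365877 pixels

2.63:1 (2.630) > 5:3 (1.667), so the image fills the width.
That makes the image 3074.1445 px tall (8085 / 2.630).
Black = 4851 − 3074.1445 = 1776.8555 px.
Across the 8085-px span: 1776.8555 × 8085 ≈ 14365877 px.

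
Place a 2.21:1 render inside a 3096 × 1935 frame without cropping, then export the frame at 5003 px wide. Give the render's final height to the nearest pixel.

2264 px

In the 3096×1935 frame the render fills the width: height = 3096 / 2.210 ≈ 1400.90 px.
Resizing to 5003 px wide multiplies everything by 1.6160: 1400.90 → 2263.80 px.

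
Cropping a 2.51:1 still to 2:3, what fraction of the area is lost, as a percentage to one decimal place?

73.4%

The height stays; only width is cut (since 2:3 is narrower than 2.51:1).
Fraction kept = (0.667)/(2.510) ≈ 26.56%, so 73.44% is lost.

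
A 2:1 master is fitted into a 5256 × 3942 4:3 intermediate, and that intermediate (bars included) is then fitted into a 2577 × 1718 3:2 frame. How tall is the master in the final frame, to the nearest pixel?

1145 px

First fit — 2:1 into 5256×3942 spans the width: 5256.00 × 2628.00.
Second fit — the 4:3 canvas into 2577×1718 spans the height: 2290.67 × 1718.00 (×0.4358 from 5256×3942).
The master scales with it: height 2628.00 × 0.4358 ≈ 1145.33.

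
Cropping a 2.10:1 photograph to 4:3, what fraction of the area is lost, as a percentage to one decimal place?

36.5%

The height stays; only width is cut (since 4:3 is narrower than 2.10:1).
(1.333)/(2.100) ≈ 0.635 of the area survives, leaving 36.51% discarded.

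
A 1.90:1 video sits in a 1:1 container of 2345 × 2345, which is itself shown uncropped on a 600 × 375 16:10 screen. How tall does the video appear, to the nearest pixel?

197 px

1.90:1 in 2345×2345: fills the width, so the video is 2345.00 × 1234.21.
The 1:1 canvas is height-limited in 600×375, giving 375.00 × 375.00; scale factor 0.1599.
Applying the same ×0.1599: 1234.21 → 197.37.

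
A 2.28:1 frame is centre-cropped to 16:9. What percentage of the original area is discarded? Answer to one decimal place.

22.0%

The height stays; only width is cut (since 16:9 is narrower than 2.28:1).
(1.778)/(2.280) ≈ 0.780 of the area survives, leaving 22.03% discarded.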